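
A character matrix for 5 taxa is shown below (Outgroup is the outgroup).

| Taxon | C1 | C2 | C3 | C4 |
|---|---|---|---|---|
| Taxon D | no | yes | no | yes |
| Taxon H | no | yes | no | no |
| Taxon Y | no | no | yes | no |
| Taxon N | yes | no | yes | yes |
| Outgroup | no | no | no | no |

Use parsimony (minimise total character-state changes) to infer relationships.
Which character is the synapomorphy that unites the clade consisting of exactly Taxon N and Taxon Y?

The outgroup has state 'no' for every character, so 'yes' is the derived state throughout.
C1 (derived state 'yes') is unique to Taxon N (autapomorphy; uninformative for grouping).
Only Taxon D and Taxon H show the derived state 'yes' for C2, supporting them as a clade.
C3 (derived state 'yes') is shared by Taxon N and Taxon Y — a synapomorphy uniting that clade.
C4 (state 'yes') occurs in Taxon D and Taxon N but conflicts with the nesting implied by the other characters — most parsimoniously interpreted as homoplasy.
Most parsimonious ingroup topology: ((Taxon H,Taxon D),(Taxon Y,Taxon N)).
The clade {Taxon N, Taxon Y} is supported by C3: its derived state 'yes' occurs in exactly those taxa and in no other taxon (including the outgroup).

C3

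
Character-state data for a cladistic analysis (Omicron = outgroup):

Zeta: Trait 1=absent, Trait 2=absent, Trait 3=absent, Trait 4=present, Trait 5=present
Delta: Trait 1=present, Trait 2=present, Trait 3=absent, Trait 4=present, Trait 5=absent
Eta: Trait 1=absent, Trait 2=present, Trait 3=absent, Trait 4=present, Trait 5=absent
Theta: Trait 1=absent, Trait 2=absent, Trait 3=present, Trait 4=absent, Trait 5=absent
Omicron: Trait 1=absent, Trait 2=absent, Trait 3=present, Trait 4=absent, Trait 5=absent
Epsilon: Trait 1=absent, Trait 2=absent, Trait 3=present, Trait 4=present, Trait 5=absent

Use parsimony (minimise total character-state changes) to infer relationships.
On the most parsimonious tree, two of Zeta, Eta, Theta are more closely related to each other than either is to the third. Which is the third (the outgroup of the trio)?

Theta

Character polarity is set by the outgroup: the derived state is whichever differs from the outgroup's state, so for Trait 3 the derived state is 'absent', and for the remaining characters it is 'present'.
Trait 1 (derived state 'present') is unique to Delta (autapomorphy; uninformative for grouping).
Trait 2 (derived state 'present') is shared by Delta and Eta — a synapomorphy uniting that clade.
Trait 3: derived state 'absent' in Delta, Eta, and Zeta only — synapomorphy for {Delta, Eta, Zeta}.
Only Delta, Epsilon, Eta, and Zeta show the derived state 'present' for Trait 4, supporting them as a clade.
Trait 5 (derived state 'present') is unique to Zeta (autapomorphy; uninformative for grouping).
Most parsimonious ingroup topology: (((Zeta,(Delta,Eta)),Epsilon),Theta).
Eta and Zeta share a more recent common ancestor with each other than either does with Theta, so Theta is the least closely related of the three.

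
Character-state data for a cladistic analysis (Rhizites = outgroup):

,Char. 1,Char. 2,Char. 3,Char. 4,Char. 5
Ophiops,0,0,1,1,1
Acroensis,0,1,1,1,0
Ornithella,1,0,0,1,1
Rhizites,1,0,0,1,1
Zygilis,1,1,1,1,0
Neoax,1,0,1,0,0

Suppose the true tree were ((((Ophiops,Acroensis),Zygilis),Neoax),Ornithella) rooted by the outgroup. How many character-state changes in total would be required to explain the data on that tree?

7

Map each character onto ((((Ophiops,Acroensis),Zygilis),Neoax),Ornithella) (rooted by Rhizites) and count the minimum state changes it requires (Fitch parsimony):
Char. 1: 1; Char. 2: 2; Char. 3: 1; Char. 4: 1; Char. 5: 2.
Total tree length = 7.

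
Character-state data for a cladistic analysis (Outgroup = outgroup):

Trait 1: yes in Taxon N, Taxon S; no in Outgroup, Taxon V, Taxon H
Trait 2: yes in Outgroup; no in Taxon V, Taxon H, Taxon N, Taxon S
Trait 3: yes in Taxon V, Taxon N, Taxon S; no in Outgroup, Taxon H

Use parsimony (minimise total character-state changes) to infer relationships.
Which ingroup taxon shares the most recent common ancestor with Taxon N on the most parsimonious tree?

Taxon S

Character polarity is set by the outgroup: the derived state is whichever differs from the outgroup's state, so for Trait 2 the derived state is 'no', and for the remaining characters it is 'yes'.
Trait 1: derived state 'yes' in Taxon N and Taxon S only — synapomorphy for {Taxon N, Taxon S}.
All ingroup taxa share the derived state 'no' for Trait 2; it defines the ingroup but does not resolve relationships within it.
Trait 3: derived state 'yes' in Taxon N, Taxon S, and Taxon V only — synapomorphy for {Taxon N, Taxon S, Taxon V}.
Most parsimonious ingroup topology: ((Taxon V,(Taxon N,Taxon S)),Taxon H).
Taxon N and Taxon S form a cherry on this tree, so they are sister taxa.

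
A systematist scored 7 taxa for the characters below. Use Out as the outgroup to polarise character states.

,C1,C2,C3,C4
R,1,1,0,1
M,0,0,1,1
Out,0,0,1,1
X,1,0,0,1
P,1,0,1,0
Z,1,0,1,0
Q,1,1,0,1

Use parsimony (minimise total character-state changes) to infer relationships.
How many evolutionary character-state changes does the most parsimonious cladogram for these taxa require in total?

4

Character polarity is set by the outgroup: the derived state is whichever differs from the outgroup's state, so for C3, C4 the derived state is '0', and for the remaining characters it is '1'.
C1 (derived state '1') is shared by P, Q, R, X, and Z — a synapomorphy uniting that clade.
C2: derived state '1' in Q and R only — synapomorphy for {Q, R}.
Only Q, R, and X show the derived state '0' for C3, supporting them as a clade.
C4: derived state '0' in P and Z only — synapomorphy for {P, Z}.
Most parsimonious ingroup topology: (((P,Z),((R,Q),X)),M).
Changes per character on this tree: C1: 1; C2: 1; C3: 1; C4: 1.
Total = 4.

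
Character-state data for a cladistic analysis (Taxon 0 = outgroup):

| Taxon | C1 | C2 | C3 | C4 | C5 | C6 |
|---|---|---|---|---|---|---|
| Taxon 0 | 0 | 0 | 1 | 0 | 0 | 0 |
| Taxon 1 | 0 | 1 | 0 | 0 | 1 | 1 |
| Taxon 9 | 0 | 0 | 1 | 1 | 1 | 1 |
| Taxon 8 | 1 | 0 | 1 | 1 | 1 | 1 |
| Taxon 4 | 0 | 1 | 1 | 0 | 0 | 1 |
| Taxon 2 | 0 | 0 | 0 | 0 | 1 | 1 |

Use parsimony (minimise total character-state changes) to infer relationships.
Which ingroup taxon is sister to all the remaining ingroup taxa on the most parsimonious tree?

Character polarity is set by the outgroup: the derived state is whichever differs from the outgroup's state, so for C3 the derived state is '0', and for the remaining characters it is '1'.
C1: derived state '1' in Taxon 8 only — an autapomorphy, so it tells us nothing about relationships among taxa.
C2 (state '1') occurs in Taxon 1 and Taxon 4 but conflicts with the nesting implied by the other characters — most parsimoniously interpreted as homoplasy.
C3 (derived state '0') is shared by Taxon 1 and Taxon 2 — a synapomorphy uniting that clade.
C4: derived state '1' in Taxon 8 and Taxon 9 only — synapomorphy for {Taxon 8, Taxon 9}.
Only Taxon 1, Taxon 2, Taxon 8, and Taxon 9 show the derived state '1' for C5, supporting them as a clade.
All ingroup taxa share the derived state '1' for C6; it defines the ingroup but does not resolve relationships within it.
Most parsimonious ingroup topology: (((Taxon 1,Taxon 2),(Taxon 9,Taxon 8)),Taxon 4).
Taxon 4 is sister to the clade containing all other ingroup taxa, so it is the earliest-diverging (most basal) ingroup lineage.

Taxon 4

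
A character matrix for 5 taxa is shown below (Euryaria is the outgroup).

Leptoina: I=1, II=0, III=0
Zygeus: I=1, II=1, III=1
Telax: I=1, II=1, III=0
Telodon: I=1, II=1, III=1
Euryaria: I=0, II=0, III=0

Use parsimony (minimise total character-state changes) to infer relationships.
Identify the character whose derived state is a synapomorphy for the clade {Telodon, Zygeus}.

III

The outgroup has state '0' for every character, so '1' is the derived state throughout.
All ingroup taxa share the derived state '1' for I; it defines the ingroup but does not resolve relationships within it.
II: derived state '1' in Telax, Telodon, and Zygeus only — synapomorphy for {Telax, Telodon, Zygeus}.
III (derived state '1') is shared by Telodon and Zygeus — a synapomorphy uniting that clade.
Most parsimonious ingroup topology: (((Zygeus,Telodon),Telax),Leptoina).
The clade {Telodon, Zygeus} is supported by III: its derived state '1' occurs in exactly those taxa and in no other taxon (including the outgroup).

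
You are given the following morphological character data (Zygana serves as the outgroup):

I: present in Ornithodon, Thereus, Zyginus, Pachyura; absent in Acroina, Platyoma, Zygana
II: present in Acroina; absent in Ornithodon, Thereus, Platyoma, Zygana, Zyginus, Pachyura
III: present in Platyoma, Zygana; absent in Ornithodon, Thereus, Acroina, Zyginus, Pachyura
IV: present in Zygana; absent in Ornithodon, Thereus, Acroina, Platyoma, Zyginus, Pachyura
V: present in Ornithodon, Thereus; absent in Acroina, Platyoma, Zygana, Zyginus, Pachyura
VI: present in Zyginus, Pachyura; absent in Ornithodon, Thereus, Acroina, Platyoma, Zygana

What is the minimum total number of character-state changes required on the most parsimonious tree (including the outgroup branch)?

Character polarity is set by the outgroup: the derived state is whichever differs from the outgroup's state, so for III, IV the derived state is 'absent', and for the remaining characters it is 'present'.
I (derived state 'present') is shared by Ornithodon, Pachyura, Thereus, and Zyginus — a synapomorphy uniting that clade.
II: derived state 'present' in Acroina only — an autapomorphy, so it tells us nothing about relationships among taxa.
III: derived state 'absent' in Acroina, Ornithodon, Pachyura, Thereus, and Zyginus only — synapomorphy for {Acroina, Ornithodon, Pachyura, Thereus, Zyginus}.
All ingroup taxa share the derived state 'absent' for IV; it defines the ingroup but does not resolve relationships within it.
Only Ornithodon and Thereus show the derived state 'present' for V, supporting them as a clade.
Only Pachyura and Zyginus show the derived state 'present' for VI, supporting them as a clade.
Most parsimonious ingroup topology: ((((Zyginus,Pachyura),(Thereus,Ornithodon)),Acroina),Platyoma).
Changes per character on this tree: I: 1; II: 1; III: 1; IV: 1; V: 1; VI: 1.
Total = 6.

6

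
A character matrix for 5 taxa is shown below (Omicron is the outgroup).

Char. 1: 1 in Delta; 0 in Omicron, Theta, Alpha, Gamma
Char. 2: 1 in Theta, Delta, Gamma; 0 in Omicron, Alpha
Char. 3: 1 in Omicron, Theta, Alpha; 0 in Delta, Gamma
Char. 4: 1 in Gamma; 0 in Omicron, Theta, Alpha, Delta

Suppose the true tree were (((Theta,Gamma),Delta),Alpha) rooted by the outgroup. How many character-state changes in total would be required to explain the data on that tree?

5

Map each character onto (((Theta,Gamma),Delta),Alpha) (rooted by Omicron) and count the minimum state changes it requires (Fitch parsimony):
Char. 1: 1; Char. 2: 1; Char. 3: 2; Char. 4: 1.
Total tree length = 5.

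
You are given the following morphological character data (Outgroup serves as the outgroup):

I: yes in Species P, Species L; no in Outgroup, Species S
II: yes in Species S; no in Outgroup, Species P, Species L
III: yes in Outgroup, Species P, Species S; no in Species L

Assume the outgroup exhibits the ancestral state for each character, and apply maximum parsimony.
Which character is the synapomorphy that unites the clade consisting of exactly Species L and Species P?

Character polarity is set by the outgroup: the derived state is whichever differs from the outgroup's state, so for III the derived state is 'no', and for the remaining characters it is 'yes'.
I: derived state 'yes' in Species L and Species P only — synapomorphy for {Species L, Species P}.
II (derived state 'yes') is unique to Species S (autapomorphy; uninformative for grouping).
III: derived state 'no' in Species L only — an autapomorphy, so it tells us nothing about relationships among taxa.
Most parsimonious ingroup topology: ((Species P,Species L),Species S).
The clade {Species L, Species P} is supported by I: its derived state 'yes' occurs in exactly those taxa and in no other taxon (including the outgroup).

I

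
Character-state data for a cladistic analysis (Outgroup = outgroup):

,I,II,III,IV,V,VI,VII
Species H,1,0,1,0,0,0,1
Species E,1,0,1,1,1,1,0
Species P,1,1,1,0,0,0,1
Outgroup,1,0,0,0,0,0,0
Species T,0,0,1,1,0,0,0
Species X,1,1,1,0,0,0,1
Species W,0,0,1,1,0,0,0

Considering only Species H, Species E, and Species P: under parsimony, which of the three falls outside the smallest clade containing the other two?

Character polarity is set by the outgroup: the derived state is whichever differs from the outgroup's state, so for I the derived state is '0', and for the remaining characters it is '1'.
Only Species T and Species W show the derived state '0' for I, supporting them as a clade.
II: derived state '1' in Species P and Species X only — synapomorphy for {Species P, Species X}.
III (derived state '1') is shared by all ingroup taxa — unites the whole ingroup.
IV: derived state '1' in Species E, Species T, and Species W only — synapomorphy for {Species E, Species T, Species W}.
V: derived state '1' in Species E only — an autapomorphy, so it tells us nothing about relationships among taxa.
VI (derived state '1') is unique to Species E (autapomorphy; uninformative for grouping).
VII (derived state '1') is shared by Species H, Species P, and Species X — a synapomorphy uniting that clade.
Most parsimonious ingroup topology: (((Species W,Species T),Species E),((Species X,Species P),Species H)).
Species H and Species P share a more recent common ancestor with each other than either does with Species E, so Species E is the least closely related of the three.

Species E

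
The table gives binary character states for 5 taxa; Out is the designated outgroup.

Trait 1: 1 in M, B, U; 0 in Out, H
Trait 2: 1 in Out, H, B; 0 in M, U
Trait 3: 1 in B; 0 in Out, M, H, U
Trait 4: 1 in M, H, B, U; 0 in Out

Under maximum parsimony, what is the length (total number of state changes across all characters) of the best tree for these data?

Character polarity is set by the outgroup: the derived state is whichever differs from the outgroup's state, so for Trait 2 the derived state is '0', and for the remaining characters it is '1'.
Only B, M, and U show the derived state '1' for Trait 1, supporting them as a clade.
Only M and U show the derived state '0' for Trait 2, supporting them as a clade.
Trait 3: derived state '1' in B only — an autapomorphy, so it tells us nothing about relationships among taxa.
All ingroup taxa share the derived state '1' for Trait 4; it defines the ingroup but does not resolve relationships within it.
Most parsimonious ingroup topology: (((M,U),B),H).
Changes per character on this tree: Trait 1: 1; Trait 2: 1; Trait 3: 1; Trait 4: 1.
Total = 4.

4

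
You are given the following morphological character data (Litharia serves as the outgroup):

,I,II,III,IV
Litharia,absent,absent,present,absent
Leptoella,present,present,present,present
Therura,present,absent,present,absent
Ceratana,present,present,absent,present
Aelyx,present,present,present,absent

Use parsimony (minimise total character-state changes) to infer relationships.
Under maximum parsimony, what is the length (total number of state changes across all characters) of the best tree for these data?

Character polarity is set by the outgroup: the derived state is whichever differs from the outgroup's state, so for III the derived state is 'absent', and for the remaining characters it is 'present'.
All ingroup taxa share the derived state 'present' for I; it defines the ingroup but does not resolve relationships within it.
II (derived state 'present') is shared by Aelyx, Ceratana, and Leptoella — a synapomorphy uniting that clade.
III: derived state 'absent' in Ceratana only — an autapomorphy, so it tells us nothing about relationships among taxa.
Only Ceratana and Leptoella show the derived state 'present' for IV, supporting them as a clade.
Most parsimonious ingroup topology: (((Leptoella,Ceratana),Aelyx),Therura).
Changes per character on this tree: I: 1; II: 1; III: 1; IV: 1.
Total = 4.

4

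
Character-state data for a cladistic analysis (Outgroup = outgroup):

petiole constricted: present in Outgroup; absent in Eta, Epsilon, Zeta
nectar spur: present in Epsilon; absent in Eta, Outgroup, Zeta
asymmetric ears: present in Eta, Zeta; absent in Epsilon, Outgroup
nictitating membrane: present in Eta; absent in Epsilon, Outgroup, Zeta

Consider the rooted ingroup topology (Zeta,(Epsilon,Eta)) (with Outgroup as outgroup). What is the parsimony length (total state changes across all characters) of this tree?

5

Map each character onto (Zeta,(Epsilon,Eta)) (rooted by Outgroup) and count the minimum state changes it requires (Fitch parsimony):
petiole constricted: 1; nectar spur: 1; asymmetric ears: 2; nictitating membrane: 1.
Total tree length = 5.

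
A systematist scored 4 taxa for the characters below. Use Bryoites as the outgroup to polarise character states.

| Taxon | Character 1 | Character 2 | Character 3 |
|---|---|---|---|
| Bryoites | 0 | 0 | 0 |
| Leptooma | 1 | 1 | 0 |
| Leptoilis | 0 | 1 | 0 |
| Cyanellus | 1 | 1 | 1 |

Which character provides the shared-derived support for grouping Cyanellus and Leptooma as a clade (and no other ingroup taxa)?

The outgroup has state '0' for every character, so '1' is the derived state throughout.
Character 1 (derived state '1') is shared by Cyanellus and Leptooma — a synapomorphy uniting that clade.
All ingroup taxa share the derived state '1' for Character 2; it defines the ingroup but does not resolve relationships within it.
Character 3: derived state '1' in Cyanellus only — an autapomorphy, so it tells us nothing about relationships among taxa.
Most parsimonious ingroup topology: ((Leptooma,Cyanellus),Leptoilis).
The clade {Cyanellus, Leptooma} is supported by Character 1: its derived state '1' occurs in exactly those taxa and in no other taxon (including the outgroup).

Character 1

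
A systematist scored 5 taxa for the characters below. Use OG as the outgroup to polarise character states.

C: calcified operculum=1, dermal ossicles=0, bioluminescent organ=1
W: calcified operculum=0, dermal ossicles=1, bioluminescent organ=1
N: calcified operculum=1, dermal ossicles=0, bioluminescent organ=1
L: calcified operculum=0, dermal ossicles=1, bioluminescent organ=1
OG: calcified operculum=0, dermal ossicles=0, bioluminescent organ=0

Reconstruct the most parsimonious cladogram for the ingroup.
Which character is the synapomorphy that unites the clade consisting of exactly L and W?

The outgroup has state '0' for every character, so '1' is the derived state throughout.
Only C and N show the derived state '1' for calcified operculum, supporting them as a clade.
Only L and W show the derived state '1' for dermal ossicles, supporting them as a clade.
All ingroup taxa share the derived state '1' for bioluminescent organ; it defines the ingroup but does not resolve relationships within it.
Most parsimonious ingroup topology: ((N,C),(W,L)).
The clade {L, W} is supported by dermal ossicles: its derived state '1' occurs in exactly those taxa and in no other taxon (including the outgroup).

dermal ossicles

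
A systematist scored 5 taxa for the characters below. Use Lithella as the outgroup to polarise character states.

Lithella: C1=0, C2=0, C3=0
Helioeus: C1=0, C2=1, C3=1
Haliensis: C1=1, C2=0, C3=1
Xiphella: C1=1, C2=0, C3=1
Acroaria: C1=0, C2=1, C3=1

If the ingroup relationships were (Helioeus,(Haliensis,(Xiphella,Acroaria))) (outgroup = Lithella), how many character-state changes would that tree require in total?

Map each character onto (Helioeus,(Haliensis,(Xiphella,Acroaria))) (rooted by Lithella) and count the minimum state changes it requires (Fitch parsimony):
C1: 2; C2: 2; C3: 1.
Total tree length = 5.

5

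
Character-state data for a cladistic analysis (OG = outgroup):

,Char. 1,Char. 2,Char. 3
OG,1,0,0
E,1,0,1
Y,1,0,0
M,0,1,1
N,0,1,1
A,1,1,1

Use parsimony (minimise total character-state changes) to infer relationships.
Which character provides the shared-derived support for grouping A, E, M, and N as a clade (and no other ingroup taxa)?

Character polarity is set by the outgroup: the derived state is whichever differs from the outgroup's state, so for Char. 1 the derived state is '0', and for the remaining characters it is '1'.
Only M and N show the derived state '0' for Char. 1, supporting them as a clade.
Char. 2 (derived state '1') is shared by A, M, and N — a synapomorphy uniting that clade.
Char. 3: derived state '1' in A, E, M, and N only — synapomorphy for {A, E, M, N}.
Most parsimonious ingroup topology: ((E,((M,N),A)),Y).
The clade {A, E, M, N} is supported by Char. 3: its derived state '1' occurs in exactly those taxa and in no other taxon (including the outgroup).

Char. 3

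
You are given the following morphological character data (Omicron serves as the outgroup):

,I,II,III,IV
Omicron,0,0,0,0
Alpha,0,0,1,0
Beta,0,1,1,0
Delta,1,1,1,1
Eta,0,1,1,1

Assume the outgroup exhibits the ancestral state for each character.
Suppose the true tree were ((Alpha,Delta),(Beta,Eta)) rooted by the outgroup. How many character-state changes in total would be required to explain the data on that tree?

Map each character onto ((Alpha,Delta),(Beta,Eta)) (rooted by Omicron) and count the minimum state changes it requires (Fitch parsimony):
I: 1; II: 2; III: 1; IV: 2.
Total tree length = 6.

6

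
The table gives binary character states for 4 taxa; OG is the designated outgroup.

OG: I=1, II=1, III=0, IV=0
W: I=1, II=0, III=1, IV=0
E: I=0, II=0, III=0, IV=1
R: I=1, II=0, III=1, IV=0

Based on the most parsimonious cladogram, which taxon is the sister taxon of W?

Character polarity is set by the outgroup: the derived state is whichever differs from the outgroup's state, so for I, II the derived state is '0', and for the remaining characters it is '1'.
I (derived state '0') is unique to E (autapomorphy; uninformative for grouping).
II (derived state '0') is shared by all ingroup taxa — unites the whole ingroup.
Only R and W show the derived state '1' for III, supporting them as a clade.
IV: derived state '1' in E only — an autapomorphy, so it tells us nothing about relationships among taxa.
Most parsimonious ingroup topology: ((W,R),E).
W and R form a cherry on this tree, so they are sister taxa.

R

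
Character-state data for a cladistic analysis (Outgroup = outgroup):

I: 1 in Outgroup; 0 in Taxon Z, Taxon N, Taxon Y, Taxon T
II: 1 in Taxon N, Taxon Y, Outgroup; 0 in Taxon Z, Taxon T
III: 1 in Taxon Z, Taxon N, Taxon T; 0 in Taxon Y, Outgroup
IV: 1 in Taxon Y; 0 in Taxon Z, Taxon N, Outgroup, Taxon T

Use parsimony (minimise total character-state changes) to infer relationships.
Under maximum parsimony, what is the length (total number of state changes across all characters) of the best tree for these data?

Character polarity is set by the outgroup: the derived state is whichever differs from the outgroup's state, so for I, II the derived state is '0', and for the remaining characters it is '1'.
I (derived state '0') is shared by all ingroup taxa — unites the whole ingroup.
II: derived state '0' in Taxon T and Taxon Z only — synapomorphy for {Taxon T, Taxon Z}.
III: derived state '1' in Taxon N, Taxon T, and Taxon Z only — synapomorphy for {Taxon N, Taxon T, Taxon Z}.
IV: derived state '1' in Taxon Y only — an autapomorphy, so it tells us nothing about relationships among taxa.
Most parsimonious ingroup topology: (((Taxon Z,Taxon T),Taxon N),Taxon Y).
Changes per character on this tree: I: 1; II: 1; III: 1; IV: 1.
Total = 4.

4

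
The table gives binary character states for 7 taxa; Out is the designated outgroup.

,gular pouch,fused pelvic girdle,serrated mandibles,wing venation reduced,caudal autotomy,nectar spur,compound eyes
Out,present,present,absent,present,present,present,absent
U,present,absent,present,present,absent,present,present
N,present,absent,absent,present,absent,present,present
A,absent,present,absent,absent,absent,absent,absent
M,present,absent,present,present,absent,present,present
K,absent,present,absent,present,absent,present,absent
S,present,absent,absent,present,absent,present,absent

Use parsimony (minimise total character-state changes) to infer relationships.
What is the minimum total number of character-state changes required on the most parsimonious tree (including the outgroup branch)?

7

Character polarity is set by the outgroup: the derived state is whichever differs from the outgroup's state, so for gular pouch, fused pelvic girdle, wing venation reduced, caudal autotomy, nectar spur the derived state is 'absent', and for the remaining characters it is 'present'.
gular pouch: derived state 'absent' in A and K only — synapomorphy for {A, K}.
fused pelvic girdle: derived state 'absent' in M, N, S, and U only — synapomorphy for {M, N, S, U}.
serrated mandibles (derived state 'present') is shared by M and U — a synapomorphy uniting that clade.
wing venation reduced (derived state 'absent') is unique to A (autapomorphy; uninformative for grouping).
caudal autotomy (derived state 'absent') is shared by all ingroup taxa — unites the whole ingroup.
nectar spur: derived state 'absent' in A only — an autapomorphy, so it tells us nothing about relationships among taxa.
Only M, N, and U show the derived state 'present' for compound eyes, supporting them as a clade.
Most parsimonious ingroup topology: ((((U,M),N),S),(A,K)).
Changes per character on this tree: gular pouch: 1; fused pelvic girdle: 1; serrated mandibles: 1; wing venation reduced: 1; caudal autotomy: 1; nectar spur: 1; compound eyes: 1.
Total = 7.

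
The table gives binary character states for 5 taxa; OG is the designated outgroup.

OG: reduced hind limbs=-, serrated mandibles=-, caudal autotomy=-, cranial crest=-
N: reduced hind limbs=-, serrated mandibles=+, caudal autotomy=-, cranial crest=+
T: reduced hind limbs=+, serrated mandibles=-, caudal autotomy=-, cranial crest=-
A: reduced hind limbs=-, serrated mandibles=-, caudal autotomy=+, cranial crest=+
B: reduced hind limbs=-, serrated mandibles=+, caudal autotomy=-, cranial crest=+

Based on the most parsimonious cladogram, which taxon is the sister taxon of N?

The outgroup has state '-' for every character, so '+' is the derived state throughout.
reduced hind limbs (derived state '+') is unique to T (autapomorphy; uninformative for grouping).
Only B and N show the derived state '+' for serrated mandibles, supporting them as a clade.
caudal autotomy (derived state '+') is unique to A (autapomorphy; uninformative for grouping).
cranial crest: derived state '+' in A, B, and N only — synapomorphy for {A, B, N}.
Most parsimonious ingroup topology: (((N,B),A),T).
N and B form a cherry on this tree, so they are sister taxa.

B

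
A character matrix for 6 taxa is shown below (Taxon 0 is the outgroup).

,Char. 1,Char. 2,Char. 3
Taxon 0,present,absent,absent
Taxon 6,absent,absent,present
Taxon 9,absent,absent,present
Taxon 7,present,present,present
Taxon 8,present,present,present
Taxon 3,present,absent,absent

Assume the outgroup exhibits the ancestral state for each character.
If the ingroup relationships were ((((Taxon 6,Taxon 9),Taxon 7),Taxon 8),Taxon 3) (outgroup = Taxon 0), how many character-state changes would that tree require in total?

4

Map each character onto ((((Taxon 6,Taxon 9),Taxon 7),Taxon 8),Taxon 3) (rooted by Taxon 0) and count the minimum state changes it requires (Fitch parsimony):
Char. 1: 1; Char. 2: 2; Char. 3: 1.
Total tree length = 4.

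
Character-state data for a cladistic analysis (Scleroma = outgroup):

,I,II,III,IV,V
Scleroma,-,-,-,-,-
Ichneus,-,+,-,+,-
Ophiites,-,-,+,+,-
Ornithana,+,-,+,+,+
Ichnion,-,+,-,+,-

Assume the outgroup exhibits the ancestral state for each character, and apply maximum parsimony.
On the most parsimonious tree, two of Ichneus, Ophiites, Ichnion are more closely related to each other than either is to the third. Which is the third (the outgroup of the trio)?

Ophiites

The outgroup has state '-' for every character, so '+' is the derived state throughout.
I: derived state '+' in Ornithana only — an autapomorphy, so it tells us nothing about relationships among taxa.
Only Ichneus and Ichnion show the derived state '+' for II, supporting them as a clade.
III: derived state '+' in Ophiites and Ornithana only — synapomorphy for {Ophiites, Ornithana}.
All ingroup taxa share the derived state '+' for IV; it defines the ingroup but does not resolve relationships within it.
V: derived state '+' in Ornithana only — an autapomorphy, so it tells us nothing about relationships among taxa.
Most parsimonious ingroup topology: ((Ichneus,Ichnion),(Ophiites,Ornithana)).
Ichneus and Ichnion share a more recent common ancestor with each other than either does with Ophiites, so Ophiites is the least closely related of the three.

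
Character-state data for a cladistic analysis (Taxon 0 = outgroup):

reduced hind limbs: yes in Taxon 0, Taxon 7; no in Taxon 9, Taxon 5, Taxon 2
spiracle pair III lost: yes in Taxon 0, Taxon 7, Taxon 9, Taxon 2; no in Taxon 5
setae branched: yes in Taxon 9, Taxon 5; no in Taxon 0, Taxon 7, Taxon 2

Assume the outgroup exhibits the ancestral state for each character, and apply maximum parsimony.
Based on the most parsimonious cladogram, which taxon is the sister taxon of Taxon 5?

Taxon 9

Character polarity is set by the outgroup: the derived state is whichever differs from the outgroup's state, so for reduced hind limbs, spiracle pair III lost the derived state is 'no', and for the remaining characters it is 'yes'.
reduced hind limbs (derived state 'no') is shared by Taxon 2, Taxon 5, and Taxon 9 — a synapomorphy uniting that clade.
spiracle pair III lost (derived state 'no') is unique to Taxon 5 (autapomorphy; uninformative for grouping).
setae branched (derived state 'yes') is shared by Taxon 5 and Taxon 9 — a synapomorphy uniting that clade.
Most parsimonious ingroup topology: (Taxon 7,((Taxon 9,Taxon 5),Taxon 2)).
Taxon 5 and Taxon 9 form a cherry on this tree, so they are sister taxa.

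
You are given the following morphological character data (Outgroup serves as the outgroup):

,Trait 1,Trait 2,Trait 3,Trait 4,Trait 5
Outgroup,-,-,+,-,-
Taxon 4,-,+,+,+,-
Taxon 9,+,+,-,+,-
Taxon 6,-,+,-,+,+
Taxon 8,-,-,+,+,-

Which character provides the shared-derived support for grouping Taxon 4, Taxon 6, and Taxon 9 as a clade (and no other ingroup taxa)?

Trait 2

Character polarity is set by the outgroup: the derived state is whichever differs from the outgroup's state, so for Trait 3 the derived state is '-', and for the remaining characters it is '+'.
Trait 1 (derived state '+') is unique to Taxon 9 (autapomorphy; uninformative for grouping).
Trait 2: derived state '+' in Taxon 4, Taxon 6, and Taxon 9 only — synapomorphy for {Taxon 4, Taxon 6, Taxon 9}.
Trait 3: derived state '-' in Taxon 6 and Taxon 9 only — synapomorphy for {Taxon 6, Taxon 9}.
Trait 4 (derived state '+') is shared by all ingroup taxa — unites the whole ingroup.
Trait 5: derived state '+' in Taxon 6 only — an autapomorphy, so it tells us nothing about relationships among taxa.
Most parsimonious ingroup topology: ((Taxon 4,(Taxon 9,Taxon 6)),Taxon 8).
The clade {Taxon 4, Taxon 6, Taxon 9} is supported by Trait 2: its derived state '+' occurs in exactly those taxa and in no other taxon (including the outgroup).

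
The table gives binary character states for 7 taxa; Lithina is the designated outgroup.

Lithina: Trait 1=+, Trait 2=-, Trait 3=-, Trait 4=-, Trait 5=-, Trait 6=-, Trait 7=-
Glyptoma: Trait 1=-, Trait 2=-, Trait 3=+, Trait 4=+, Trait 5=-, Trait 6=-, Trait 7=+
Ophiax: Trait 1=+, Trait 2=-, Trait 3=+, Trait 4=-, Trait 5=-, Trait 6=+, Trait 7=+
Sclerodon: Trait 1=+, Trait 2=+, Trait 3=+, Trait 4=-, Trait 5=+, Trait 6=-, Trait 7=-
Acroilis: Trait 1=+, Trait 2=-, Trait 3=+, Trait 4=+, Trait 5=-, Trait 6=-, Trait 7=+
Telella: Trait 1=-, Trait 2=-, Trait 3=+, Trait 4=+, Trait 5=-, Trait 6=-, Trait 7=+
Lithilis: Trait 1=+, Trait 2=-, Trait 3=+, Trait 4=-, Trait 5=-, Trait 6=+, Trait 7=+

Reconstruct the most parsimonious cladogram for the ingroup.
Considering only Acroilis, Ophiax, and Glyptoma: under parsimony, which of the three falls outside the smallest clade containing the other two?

Ophiax

Character polarity is set by the outgroup: the derived state is whichever differs from the outgroup's state, so for Trait 1 the derived state is '-', and for the remaining characters it is '+'.
Only Glyptoma and Telella show the derived state '-' for Trait 1, supporting them as a clade.
Trait 2: derived state '+' in Sclerodon only — an autapomorphy, so it tells us nothing about relationships among taxa.
Trait 3 (derived state '+') is shared by all ingroup taxa — unites the whole ingroup.
Only Acroilis, Glyptoma, and Telella show the derived state '+' for Trait 4, supporting them as a clade.
Trait 5 (derived state '+') is unique to Sclerodon (autapomorphy; uninformative for grouping).
Trait 6 (derived state '+') is shared by Lithilis and Ophiax — a synapomorphy uniting that clade.
Only Acroilis, Glyptoma, Lithilis, Ophiax, and Telella show the derived state '+' for Trait 7, supporting them as a clade.
Most parsimonious ingroup topology: ((((Glyptoma,Telella),Acroilis),(Ophiax,Lithilis)),Sclerodon).
Acroilis and Glyptoma share a more recent common ancestor with each other than either does with Ophiax, so Ophiax is the least closely related of the three.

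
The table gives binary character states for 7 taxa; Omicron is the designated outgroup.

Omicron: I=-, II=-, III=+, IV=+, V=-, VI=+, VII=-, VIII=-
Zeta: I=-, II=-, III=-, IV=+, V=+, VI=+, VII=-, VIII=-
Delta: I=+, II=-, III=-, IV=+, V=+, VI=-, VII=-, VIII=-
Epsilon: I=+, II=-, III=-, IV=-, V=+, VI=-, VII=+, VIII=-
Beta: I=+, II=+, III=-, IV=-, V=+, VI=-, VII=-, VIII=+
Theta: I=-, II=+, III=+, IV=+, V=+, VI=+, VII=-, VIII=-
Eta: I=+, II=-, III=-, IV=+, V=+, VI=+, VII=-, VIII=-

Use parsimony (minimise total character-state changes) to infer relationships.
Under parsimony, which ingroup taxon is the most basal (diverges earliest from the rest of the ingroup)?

Theta

Character polarity is set by the outgroup: the derived state is whichever differs from the outgroup's state, so for III, IV, VI the derived state is '-', and for the remaining characters it is '+'.
I (derived state '+') is shared by Beta, Delta, Epsilon, and Eta — a synapomorphy uniting that clade.
II (state '+') occurs in Beta and Theta but conflicts with the nesting implied by the other characters — most parsimoniously interpreted as homoplasy.
Only Beta, Delta, Epsilon, Eta, and Zeta show the derived state '-' for III, supporting them as a clade.
Only Beta and Epsilon show the derived state '-' for IV, supporting them as a clade.
All ingroup taxa share the derived state '+' for V; it defines the ingroup but does not resolve relationships within it.
Only Beta, Delta, and Epsilon show the derived state '-' for VI, supporting them as a clade.
VII (derived state '+') is unique to Epsilon (autapomorphy; uninformative for grouping).
VIII: derived state '+' in Beta only — an autapomorphy, so it tells us nothing about relationships among taxa.
Most parsimonious ingroup topology: ((Zeta,((Delta,(Epsilon,Beta)),Eta)),Theta).
Theta is sister to the clade containing all other ingroup taxa, so it is the earliest-diverging (most basal) ingroup lineage.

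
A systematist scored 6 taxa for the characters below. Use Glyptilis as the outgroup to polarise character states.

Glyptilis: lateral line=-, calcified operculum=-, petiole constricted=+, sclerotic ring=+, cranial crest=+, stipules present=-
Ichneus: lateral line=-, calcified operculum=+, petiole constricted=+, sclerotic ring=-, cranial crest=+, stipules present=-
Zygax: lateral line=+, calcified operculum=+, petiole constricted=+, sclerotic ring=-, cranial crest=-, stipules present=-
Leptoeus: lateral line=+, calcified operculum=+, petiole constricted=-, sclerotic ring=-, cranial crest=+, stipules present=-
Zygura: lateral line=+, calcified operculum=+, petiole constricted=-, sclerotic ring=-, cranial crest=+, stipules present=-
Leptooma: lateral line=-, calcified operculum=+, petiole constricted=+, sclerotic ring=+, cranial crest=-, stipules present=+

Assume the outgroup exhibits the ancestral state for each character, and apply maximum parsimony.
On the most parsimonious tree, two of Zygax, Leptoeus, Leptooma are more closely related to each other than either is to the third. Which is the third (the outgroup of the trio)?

Character polarity is set by the outgroup: the derived state is whichever differs from the outgroup's state, so for petiole constricted, sclerotic ring, cranial crest the derived state is '-', and for the remaining characters it is '+'.
lateral line: derived state '+' in Leptoeus, Zygax, and Zygura only — synapomorphy for {Leptoeus, Zygax, Zygura}.
All ingroup taxa share the derived state '+' for calcified operculum; it defines the ingroup but does not resolve relationships within it.
Only Leptoeus and Zygura show the derived state '-' for petiole constricted, supporting them as a clade.
Only Ichneus, Leptoeus, Zygax, and Zygura show the derived state '-' for sclerotic ring, supporting them as a clade.
cranial crest groups Leptooma and Zygax, which is incompatible with the clades supported by the remaining characters; treating it as convergent (homoplasy) costs fewer steps than any alternative tree.
stipules present (derived state '+') is unique to Leptooma (autapomorphy; uninformative for grouping).
Most parsimonious ingroup topology: ((Ichneus,(Zygax,(Leptoeus,Zygura))),Leptooma).
Leptoeus and Zygax share a more recent common ancestor with each other than either does with Leptooma, so Leptooma is the least closely related of the three.

Leptooma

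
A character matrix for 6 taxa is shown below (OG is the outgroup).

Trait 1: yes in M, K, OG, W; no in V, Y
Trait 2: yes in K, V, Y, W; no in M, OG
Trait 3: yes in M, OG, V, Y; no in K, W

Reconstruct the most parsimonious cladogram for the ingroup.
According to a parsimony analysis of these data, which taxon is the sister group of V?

Character polarity is set by the outgroup: the derived state is whichever differs from the outgroup's state, so for Trait 1, Trait 3 the derived state is 'no', and for the remaining characters it is 'yes'.
Only V and Y show the derived state 'no' for Trait 1, supporting them as a clade.
Trait 2: derived state 'yes' in K, V, W, and Y only — synapomorphy for {K, V, W, Y}.
Trait 3 (derived state 'no') is shared by K and W — a synapomorphy uniting that clade.
Most parsimonious ingroup topology: (((V,Y),(K,W)),M).
V and Y form a cherry on this tree, so they are sister taxa.

Y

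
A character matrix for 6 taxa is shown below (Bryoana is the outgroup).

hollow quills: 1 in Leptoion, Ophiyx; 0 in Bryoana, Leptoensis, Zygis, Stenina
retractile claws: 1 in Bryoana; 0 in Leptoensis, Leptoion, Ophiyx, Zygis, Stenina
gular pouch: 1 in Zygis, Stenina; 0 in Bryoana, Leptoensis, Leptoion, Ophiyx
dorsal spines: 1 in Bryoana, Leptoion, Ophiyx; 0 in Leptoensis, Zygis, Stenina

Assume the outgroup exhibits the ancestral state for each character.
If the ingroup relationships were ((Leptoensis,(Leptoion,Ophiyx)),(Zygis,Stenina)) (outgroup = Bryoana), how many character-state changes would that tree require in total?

5

Map each character onto ((Leptoensis,(Leptoion,Ophiyx)),(Zygis,Stenina)) (rooted by Bryoana) and count the minimum state changes it requires (Fitch parsimony):
hollow quills: 1; retractile claws: 1; gular pouch: 1; dorsal spines: 2.
Total tree length = 5.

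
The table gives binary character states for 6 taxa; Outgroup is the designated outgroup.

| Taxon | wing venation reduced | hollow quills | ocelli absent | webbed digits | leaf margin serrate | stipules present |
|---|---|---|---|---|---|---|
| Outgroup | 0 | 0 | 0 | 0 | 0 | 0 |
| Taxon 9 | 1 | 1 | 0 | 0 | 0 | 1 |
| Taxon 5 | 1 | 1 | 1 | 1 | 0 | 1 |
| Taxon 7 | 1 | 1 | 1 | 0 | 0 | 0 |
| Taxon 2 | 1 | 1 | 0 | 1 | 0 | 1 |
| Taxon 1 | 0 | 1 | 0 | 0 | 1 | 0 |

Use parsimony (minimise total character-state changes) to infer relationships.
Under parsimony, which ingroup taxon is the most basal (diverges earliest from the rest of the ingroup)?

Taxon 1

The outgroup has state '0' for every character, so '1' is the derived state throughout.
wing venation reduced: derived state '1' in Taxon 2, Taxon 5, Taxon 7, and Taxon 9 only — synapomorphy for {Taxon 2, Taxon 5, Taxon 7, Taxon 9}.
hollow quills (derived state '1') is shared by all ingroup taxa — unites the whole ingroup.
ocelli absent (state '1') occurs in Taxon 5 and Taxon 7 but conflicts with the nesting implied by the other characters — most parsimoniously interpreted as homoplasy.
Only Taxon 2 and Taxon 5 show the derived state '1' for webbed digits, supporting them as a clade.
leaf margin serrate (derived state '1') is unique to Taxon 1 (autapomorphy; uninformative for grouping).
stipules present (derived state '1') is shared by Taxon 2, Taxon 5, and Taxon 9 — a synapomorphy uniting that clade.
Most parsimonious ingroup topology: (((Taxon 9,(Taxon 5,Taxon 2)),Taxon 7),Taxon 1).
Taxon 1 is sister to the clade containing all other ingroup taxa, so it is the earliest-diverging (most basal) ingroup lineage.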